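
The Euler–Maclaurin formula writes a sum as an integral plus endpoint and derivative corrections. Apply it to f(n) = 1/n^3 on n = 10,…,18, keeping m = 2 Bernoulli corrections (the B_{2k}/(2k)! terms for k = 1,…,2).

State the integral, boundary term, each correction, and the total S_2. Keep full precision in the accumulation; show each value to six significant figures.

S_2 ≈ 0.00406506

∫_10^18 1/x^3 dx evaluates to 0.00345679.
½[f(10) + f(18)] = ½[0.00100000 + 0.000171468] = 0.000585734.
So far: 0.00404252.
Correction k=1: B_{2}/2! · (f^{(1)}(18) − f^{(1)}(10)) = 1/12 · (-2.85780e-05 − (-0.000300000)) = 2.26185e-05.
After k=1: 0.00406514.
Correction k=2: B_{4}/4! · (f^{(3)}(18) − f^{(3)}(10)) = −1/720 · (-1.76407e-06 − (-6.00000e-05)) = -8.08832e-08.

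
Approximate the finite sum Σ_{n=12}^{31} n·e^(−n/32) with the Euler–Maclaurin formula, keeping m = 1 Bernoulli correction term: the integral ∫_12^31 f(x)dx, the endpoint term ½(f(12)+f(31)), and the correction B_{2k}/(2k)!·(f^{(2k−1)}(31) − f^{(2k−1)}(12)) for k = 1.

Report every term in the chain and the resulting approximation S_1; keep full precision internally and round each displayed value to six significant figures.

Integral: ∫_12^31 x·e^(−x/32) dx = 202.516.
½[f(12) + f(31)] = ½[8.24747 + 11.7663] = 10.0069.
Integral + boundary = 212.523.
Order-1 term: 1/12 · (0.0118612 − 0.429556) = -0.0348079.

S_1 ≈ 212.488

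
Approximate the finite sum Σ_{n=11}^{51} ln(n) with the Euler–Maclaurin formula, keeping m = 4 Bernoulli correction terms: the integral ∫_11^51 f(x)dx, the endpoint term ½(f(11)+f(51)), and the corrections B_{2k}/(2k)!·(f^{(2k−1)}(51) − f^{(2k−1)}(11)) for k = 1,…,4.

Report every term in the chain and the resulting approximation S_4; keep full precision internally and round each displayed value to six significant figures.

S_4 ≈ 137.305

The integral term ∫_11^51 ln(x) dx = 134.146.
Endpoint term: (f(11) + f(51))/2 = (2.39790 + 3.93183)/2 = 3.16486.
Integral + boundary = 137.311.
Correction k=1: B_{2}/2! · (f^{(1)}(51) − f^{(1)}(11)) = 1/12 · (0.0196078 − 0.0909091) = -0.00594177.
Partial sum through k=1: 137.305.
Correction k=2: B_{4}/4! · (f^{(3)}(51) − f^{(3)}(11)) = −1/720 · (1.50772e-05 − 0.00150263) = 2.06605e-06.
Partial sum through k=2: 137.305.
Correction k=3: B_{6}/6! · (f^{(5)}(51) − f^{(5)}(11)) = 1/30240 · (6.95601e-08 − 0.000149021) = -4.92565e-09.
Partial sum through k=3: 137.305.
Correction k=4: B_{8}/8! · (f^{(7)}(51) − f^{(7)}(11)) = −1/1209600 · (8.02308e-10 − 3.69474e-05) = 3.05445e-11.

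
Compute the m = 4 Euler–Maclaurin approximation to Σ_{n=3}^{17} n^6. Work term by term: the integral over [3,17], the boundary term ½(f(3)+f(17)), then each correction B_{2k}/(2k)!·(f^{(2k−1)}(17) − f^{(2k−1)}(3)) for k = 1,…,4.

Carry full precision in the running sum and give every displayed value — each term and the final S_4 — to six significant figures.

Integral: ∫_3^17 x^6 dx = 5.86195e+07.
Endpoint term: (f(3) + f(17))/2 = (729.000 + 2.41376e+07)/2 = 1.20691e+07.
Running total after boundary: 7.06886e+07.
Correction k=1: B_{2}/2! · (f^{(1)}(17) − f^{(1)}(3)) = 1/12 · (8.51914e+06 − 1458.00) = 709807.
Running total after k=1: 7.13985e+07.
Correction k=2: B_{4}/4! · (f^{(3)}(17) − f^{(3)}(3)) = −1/720 · (589560 − 3240.00) = -814.333.
Running total after k=2: 7.13976e+07.
Correction k=3: B_{6}/6! · (f^{(5)}(17) − f^{(5)}(3)) = 1/30240 · (12240.0 − 2160.00) = 0.333333.
Running total after k=3: 7.13976e+07.
Correction k=4: B_{8}/8! · (f^{(7)}(17) − f^{(7)}(3)) = −1/1209600 · (0.00000 − 0.00000) = 0.00000.

S_4 ≈ 7.13976e+07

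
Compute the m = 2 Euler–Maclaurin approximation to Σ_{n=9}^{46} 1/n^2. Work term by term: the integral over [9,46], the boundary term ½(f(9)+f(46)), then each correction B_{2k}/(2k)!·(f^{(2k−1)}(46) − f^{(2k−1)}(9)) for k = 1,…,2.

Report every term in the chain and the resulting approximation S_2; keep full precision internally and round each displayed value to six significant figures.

S_2 ≈ 0.0960075

The integral term ∫_9^46 1/x^2 dx = 0.0893720.
½[f(9) + f(46)] = ½[0.0123457 + 0.000472590] = 0.00640913.
So far: 0.0957811.
Correction k=1: B_{2}/2! · (f^{(1)}(46) − f^{(1)}(9)) = 1/12 · (-2.05474e-05 − (-0.00274348)) = 0.000226911.
Partial sum through k=1: 0.0960080.
Correction k=2: B_{4}/4! · (f^{(3)}(46) − f^{(3)}(9)) = −1/720 · (-1.16526e-07 − (-0.000406442)) = -5.64341e-07.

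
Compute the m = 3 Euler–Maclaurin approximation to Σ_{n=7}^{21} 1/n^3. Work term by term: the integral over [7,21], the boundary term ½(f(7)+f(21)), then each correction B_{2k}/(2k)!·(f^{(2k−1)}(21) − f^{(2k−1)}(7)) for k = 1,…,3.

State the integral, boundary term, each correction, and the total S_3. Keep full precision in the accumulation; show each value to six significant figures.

Integral: ∫_7^21 1/x^3 dx = 0.00907029.
½[f(7) + f(21)] = ½[0.00291545 + 0.000107980] = 0.00151172.
So far: 0.0105820.
Correction k=1: B_{2}/2! · (f^{(1)}(21) − f^{(1)}(7)) = 1/12 · (-1.54257e-05 − (-0.00124948)) = 0.000102838.
Partial sum through k=1: 0.0106848.
Correction k=2: B_{4}/4! · (f^{(3)}(21) − f^{(3)}(7)) = −1/720 · (-6.99577e-07 − (-0.000509992)) = -7.07350e-07.
Partial sum through k=2: 0.0106841.
Correction k=3: B_{6}/6! · (f^{(5)}(21) − f^{(5)}(7)) = 1/30240 · (-6.66264e-08 − (-0.000437136)) = 1.44533e-08.

S_3 ≈ 0.0106842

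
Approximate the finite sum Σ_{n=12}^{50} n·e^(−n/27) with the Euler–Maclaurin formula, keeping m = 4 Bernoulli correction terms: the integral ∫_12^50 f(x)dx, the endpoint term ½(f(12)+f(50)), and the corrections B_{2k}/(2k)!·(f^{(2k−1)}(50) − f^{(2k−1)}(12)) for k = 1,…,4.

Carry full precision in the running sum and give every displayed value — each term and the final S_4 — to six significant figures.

Integral: ∫_12^50 x·e^(−x/27) dx = 348.872.
½[f(12) + f(50)] = ½[7.69416 + 7.84731] = 7.77074.
Running total after boundary: 356.642.
Order-1 term: 1/12 · (-0.133695 − 0.356211) = -0.0408255.
After k=1: 356.602.
Order-2 term: −1/720 · (0.000247185 − 0.00224770) = 2.77849e-06.
After k=2: 356.602.
Order-3 term: 1/30240 · (9.29718e-07 − 5.49625e-06) = -1.51010e-10.
After k=3: 356.602.
Order-4 term: −1/1209600 · (2.08554e-09 − 1.08494e-08) = 7.24528e-15.

S_4 ≈ 356.602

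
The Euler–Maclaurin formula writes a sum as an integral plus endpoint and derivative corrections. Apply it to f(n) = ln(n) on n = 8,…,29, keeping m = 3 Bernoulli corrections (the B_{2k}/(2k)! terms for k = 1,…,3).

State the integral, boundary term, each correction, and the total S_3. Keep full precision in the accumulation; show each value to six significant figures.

S_3 ≈ 62.7319

Integral: ∫_8^29 ln(x) dx = 60.0160.
½[f(8) + f(29)] = ½[2.07944 + 3.36730] = 2.72337.
So far: 62.7394.
Order-1 term: 1/12 · (0.0344828 − 0.125000) = -0.00754310.
Running total after k=1: 62.7319.
Order-2 term: −1/720 · (8.20042e-05 − 0.00390625) = 5.31145e-06.
Running total after k=2: 62.7319.
Order-3 term: 1/30240 · (1.17010e-06 − 0.000732422) = -2.41816e-08.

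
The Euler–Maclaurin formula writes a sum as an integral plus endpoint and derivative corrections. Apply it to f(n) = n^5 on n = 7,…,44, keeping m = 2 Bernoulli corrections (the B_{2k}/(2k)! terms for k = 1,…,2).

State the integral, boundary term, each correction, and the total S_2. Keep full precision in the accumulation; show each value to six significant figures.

S_2 ≈ 1.29339e+09

The integral term ∫_7^44 x^5 dx = 1.20937e+09.
Boundary: ½(f(7) + f(44)) = ½(16807.0 + 1.64916e+08) = 8.24665e+07.
So far: 1.29183e+09.
k=1: B_{2}/(2)! × [f^{(1)}(44) − f^{(1)}(7)] = 1/12 × (1.87405e+07 − 12005.0) = 1.56071e+06.
After k=1: 1.29339e+09.
k=2: B_{4}/(4)! × [f^{(3)}(44) − f^{(3)}(7)] = −1/720 × (116160 − 2940.00) = -157.250.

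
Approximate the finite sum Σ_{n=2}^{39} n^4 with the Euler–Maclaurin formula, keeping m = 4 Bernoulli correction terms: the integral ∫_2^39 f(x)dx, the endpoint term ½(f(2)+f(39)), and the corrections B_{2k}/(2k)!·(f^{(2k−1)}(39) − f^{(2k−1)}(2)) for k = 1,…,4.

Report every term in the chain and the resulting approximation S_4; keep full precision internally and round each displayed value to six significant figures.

Integral: ∫_2^39 x^4 dx = 1.80448e+07.
½[f(2) + f(39)] = ½[16.0000 + 2.31344e+06] = 1.15673e+06.
So far: 1.92016e+07.
k=1: B_{2}/(2)! × [f^{(1)}(39) − f^{(1)}(2)] = 1/12 × (237276 − 32.0000) = 19770.3.
Running total after k=1: 1.92213e+07.
k=2: B_{4}/(4)! × [f^{(3)}(39) − f^{(3)}(2)] = −1/720 × (936.000 − 48.0000) = -1.23333.
Running total after k=2: 1.92213e+07.
k=3: B_{6}/(6)! × [f^{(5)}(39) − f^{(5)}(2)] = 1/30240 × (0.00000 − 0.00000) = 0.00000.
Running total after k=3: 1.92213e+07.
k=4: B_{8}/(8)! × [f^{(7)}(39) − f^{(7)}(2)] = −1/1209600 × (0.00000 − 0.00000) = 0.00000.

S_4 ≈ 1.92213e+07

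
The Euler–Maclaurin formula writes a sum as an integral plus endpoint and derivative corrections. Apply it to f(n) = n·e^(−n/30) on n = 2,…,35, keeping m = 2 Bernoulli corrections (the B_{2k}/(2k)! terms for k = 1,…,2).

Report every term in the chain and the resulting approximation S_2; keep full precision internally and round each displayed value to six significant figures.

Integral: ∫_2^35 x·e^(−x/30) dx = 290.850.
Endpoint term: (f(2) + f(35))/2 = (1.87101 + 10.8991)/2 = 6.38506.
Running total after boundary: 297.235.
k=1: B_{2}/(2)! × [f^{(1)}(35) − f^{(1)}(2)] = 1/12 × (-0.0519005 − 0.873140) = -0.0770867.
Partial sum through k=1: 297.158.
k=2: B_{4}/(4)! × [f^{(3)}(35) − f^{(3)}(2)] = −1/720 × (0.000634340 − 0.00304906) = 3.35378e-06.

S_2 ≈ 297.158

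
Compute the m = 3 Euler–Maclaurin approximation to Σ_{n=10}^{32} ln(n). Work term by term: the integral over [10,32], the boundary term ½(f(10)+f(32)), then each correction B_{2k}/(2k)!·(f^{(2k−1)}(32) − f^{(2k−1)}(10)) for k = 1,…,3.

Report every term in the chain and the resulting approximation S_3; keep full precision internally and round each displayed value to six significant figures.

The integral term ∫_10^32 ln(x) dx = 65.8777.
Boundary: ½(f(10) + f(32)) = ½(2.30259 + 3.46574) = 2.88416.
So far: 68.7619.
Correction k=1: B_{2}/2! · (f^{(1)}(32) − f^{(1)}(10)) = 1/12 · (0.0312500 − 0.100000) = -0.00572917.
Partial sum through k=1: 68.7561.
Correction k=2: B_{4}/4! · (f^{(3)}(32) − f^{(3)}(10)) = −1/720 · (6.10352e-05 − 0.00200000) = 2.69301e-06.
Partial sum through k=2: 68.7561.
Correction k=3: B_{6}/6! · (f^{(5)}(32) − f^{(5)}(10)) = 1/30240 · (7.15256e-07 − 0.000240000) = -7.91286e-09.

S_3 ≈ 68.7561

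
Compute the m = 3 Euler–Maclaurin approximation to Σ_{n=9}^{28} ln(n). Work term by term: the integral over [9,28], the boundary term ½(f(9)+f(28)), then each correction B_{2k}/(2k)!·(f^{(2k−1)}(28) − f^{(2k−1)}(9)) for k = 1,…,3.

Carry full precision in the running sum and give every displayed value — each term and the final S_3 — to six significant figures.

∫_9^28 ln(x) dx evaluates to 54.5267.
Boundary: ½(f(9) + f(28)) = ½(2.19722 + 3.33220) = 2.76471.
So far: 57.2914.
k=1: B_{2}/(2)! × [f^{(1)}(28) − f^{(1)}(9)] = 1/12 × (0.0357143 − 0.111111) = -0.00628307.
Running total after k=1: 57.2851.
k=2: B_{4}/(4)! × [f^{(3)}(28) − f^{(3)}(9)] = −1/720 × (9.11079e-05 − 0.00274348) = 3.68386e-06.
Running total after k=2: 57.2851.
k=3: B_{6}/(6)! × [f^{(5)}(28) − f^{(5)}(9)] = 1/30240 × (1.39451e-06 − 0.000406442) = -1.33944e-08.

S_3 ≈ 57.2851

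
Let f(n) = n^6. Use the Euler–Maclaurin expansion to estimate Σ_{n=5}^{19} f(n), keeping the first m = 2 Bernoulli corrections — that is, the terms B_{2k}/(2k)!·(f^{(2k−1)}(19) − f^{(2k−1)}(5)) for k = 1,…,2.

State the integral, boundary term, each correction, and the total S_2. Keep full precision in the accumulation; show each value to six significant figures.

The integral term ∫_5^19 x^6 dx = 1.27685e+08.
Boundary: ½(f(5) + f(19)) = ½(15625.0 + 4.70459e+07) = 2.35308e+07.
So far: 1.51216e+08.
Order-1 term: 1/12 · (1.48566e+07 − 18750.0) = 1.23649e+06.
Partial sum through k=1: 1.52452e+08.
Order-2 term: −1/720 · (823080 − 15000.0) = -1122.33.

S_2 ≈ 1.52451e+08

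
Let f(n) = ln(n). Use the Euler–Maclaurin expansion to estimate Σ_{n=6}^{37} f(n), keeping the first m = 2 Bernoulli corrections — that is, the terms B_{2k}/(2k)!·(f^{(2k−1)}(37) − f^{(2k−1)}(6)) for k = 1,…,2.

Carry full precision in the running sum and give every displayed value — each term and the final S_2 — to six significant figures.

∫_6^37 ln(x) dx evaluates to 91.8534.
½[f(6) + f(37)] = ½[1.79176 + 3.61092] = 2.70134.
Integral + boundary = 94.5547.
k=1: B_{2}/(2)! × [f^{(1)}(37) − f^{(1)}(6)] = 1/12 × (0.0270270 − 0.166667) = -0.0116366.
Partial sum through k=1: 94.5431.
k=2: B_{4}/(4)! × [f^{(3)}(37) − f^{(3)}(6)] = −1/720 × (3.94843e-05 − 0.00925926) = 1.28052e-05.

S_2 ≈ 94.5431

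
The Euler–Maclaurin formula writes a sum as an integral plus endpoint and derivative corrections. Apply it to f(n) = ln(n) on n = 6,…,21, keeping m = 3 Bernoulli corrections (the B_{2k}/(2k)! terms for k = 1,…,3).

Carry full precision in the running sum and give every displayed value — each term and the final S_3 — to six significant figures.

S_3 ≈ 40.5926

Integral: ∫_6^21 ln(x) dx = 38.1844.
Boundary: ½(f(6) + f(21)) = ½(1.79176 + 3.04452) = 2.41814.
Running total after boundary: 40.6026.
k=1: B_{2}/(2)! × [f^{(1)}(21) − f^{(1)}(6)] = 1/12 × (0.0476190 − 0.166667) = -0.00992063.
Running total after k=1: 40.5926.
k=2: B_{4}/(4)! × [f^{(3)}(21) − f^{(3)}(6)] = −1/720 × (0.000215959 − 0.00925926) = 1.25601e-05.
Running total after k=2: 40.5926.
k=3: B_{6}/(6)! × [f^{(5)}(21) − f^{(5)}(6)] = 1/30240 × (5.87645e-06 − 0.00308642) = -1.01870e-07.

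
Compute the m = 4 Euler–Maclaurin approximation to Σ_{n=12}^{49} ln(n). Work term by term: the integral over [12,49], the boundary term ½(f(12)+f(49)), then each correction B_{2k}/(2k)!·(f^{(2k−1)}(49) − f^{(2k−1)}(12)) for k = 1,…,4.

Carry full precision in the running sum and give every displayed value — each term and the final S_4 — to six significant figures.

The integral term ∫_12^49 ln(x) dx = 123.880.
½[f(12) + f(49)] = ½[2.48491 + 3.89182] = 3.18836.
Running total after boundary: 127.069.
Order-1 term: 1/12 · (0.0204082 − 0.0833333) = -0.00524376.
Running total after k=1: 127.063.
Order-2 term: −1/720 · (1.69997e-05 − 0.00115741) = 1.58390e-06.
Running total after k=2: 127.063.
Order-3 term: 1/30240 · (8.49632e-08 − 9.64506e-05) = -3.18669e-09.
Running total after k=3: 127.063.
Order-4 term: −1/1209600 · (1.06160e-09 − 2.00939e-05) = 1.66111e-11.

S_4 ≈ 127.063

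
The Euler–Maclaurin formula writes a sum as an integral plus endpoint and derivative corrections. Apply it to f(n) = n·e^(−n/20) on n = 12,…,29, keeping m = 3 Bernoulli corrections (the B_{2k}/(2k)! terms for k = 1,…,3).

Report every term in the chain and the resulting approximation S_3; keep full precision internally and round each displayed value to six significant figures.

S_3 ≈ 128.028

∫_12^29 x·e^(−x/20) dx evaluates to 121.361.
Boundary: ½(f(12) + f(29)) = ½(6.58574 + 6.80254) = 6.69414.
Running total after boundary: 128.055.
Order-1 term: 1/12 · (-0.105557 − 0.219525) = -0.0270901.
After k=1: 128.028.
Order-2 term: −1/720 · (0.000908960 − 0.00329287) = 3.31099e-06.
After k=2: 128.028.
Order-3 term: 1/30240 · (5.20453e-06 − 1.50923e-05) = -3.26977e-10.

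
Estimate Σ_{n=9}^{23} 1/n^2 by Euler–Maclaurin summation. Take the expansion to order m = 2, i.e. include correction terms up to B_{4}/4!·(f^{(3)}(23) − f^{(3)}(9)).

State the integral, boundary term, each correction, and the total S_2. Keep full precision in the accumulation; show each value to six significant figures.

S_2 ≈ 0.0749652

∫_9^23 1/x^2 dx evaluates to 0.0676329.
Boundary: ½(f(9) + f(23)) = ½(0.0123457 + 0.00189036) = 0.00711802.
Integral + boundary = 0.0747509.
k=1: B_{2}/(2)! × [f^{(1)}(23) − f^{(1)}(9)] = 1/12 × (-0.000164379 − (-0.00274348)) = 0.000214925.
Partial sum through k=1: 0.0749658.
k=2: B_{4}/(4)! × [f^{(3)}(23) − f^{(3)}(9)] = −1/720 × (-3.72883e-06 − (-0.000406442)) = -5.59324e-07.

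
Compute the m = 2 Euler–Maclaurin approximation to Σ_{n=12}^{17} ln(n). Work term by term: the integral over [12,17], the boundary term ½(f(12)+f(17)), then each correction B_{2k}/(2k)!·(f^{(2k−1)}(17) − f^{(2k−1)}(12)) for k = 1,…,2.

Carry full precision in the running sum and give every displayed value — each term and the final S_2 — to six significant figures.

The integral term ∫_12^17 ln(x) dx = 13.3457.
Endpoint term: (f(12) + f(17))/2 = (2.48491 + 2.83321)/2 = 2.65906.
So far: 16.0048.
Correction k=1: B_{2}/2! · (f^{(1)}(17) − f^{(1)}(12)) = 1/12 · (0.0588235 − 0.0833333) = -0.00204248.
After k=1: 16.0028.
Correction k=2: B_{4}/4! · (f^{(3)}(17) − f^{(3)}(12)) = −1/720 · (0.000407083 − 0.00115741) = 1.04212e-06.

S_2 ≈ 16.0028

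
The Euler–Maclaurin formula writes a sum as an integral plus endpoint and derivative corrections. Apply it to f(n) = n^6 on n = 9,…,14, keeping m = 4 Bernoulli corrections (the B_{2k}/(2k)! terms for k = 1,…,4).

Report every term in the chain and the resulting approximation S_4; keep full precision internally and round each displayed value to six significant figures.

∫_9^14 x^6 dx evaluates to 1.43758e+07.
Boundary: ½(f(9) + f(14)) = ½(531441 + 7.52954e+06) = 4.03049e+06.
Running total after boundary: 1.84063e+07.
Order-1 term: 1/12 · (3.22694e+06 − 354294) = 239388.
Partial sum through k=1: 1.86457e+07.
Order-2 term: −1/720 · (329280 − 87480.0) = -335.833.
Partial sum through k=2: 1.86453e+07.
Order-3 term: 1/30240 · (10080.0 − 6480.00) = 0.119048.
Partial sum through k=3: 1.86453e+07.
Order-4 term: −1/1209600 · (0.00000 − 0.00000) = 0.00000.

S_4 ≈ 1.86453e+07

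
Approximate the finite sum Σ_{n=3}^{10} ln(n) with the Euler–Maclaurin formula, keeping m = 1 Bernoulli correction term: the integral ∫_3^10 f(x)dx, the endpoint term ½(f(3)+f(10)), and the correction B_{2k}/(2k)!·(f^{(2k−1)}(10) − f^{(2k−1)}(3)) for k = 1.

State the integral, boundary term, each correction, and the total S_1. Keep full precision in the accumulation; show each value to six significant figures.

Integral: ∫_3^10 ln(x) dx = 12.7300.
Endpoint term: (f(3) + f(10))/2 = (1.09861 + 2.30259)/2 = 1.70060.
Integral + boundary = 14.4306.
k=1: B_{2}/(2)! × [f^{(1)}(10) − f^{(1)}(3)] = 1/12 × (0.100000 − 0.333333) = -0.0194444.

S_1 ≈ 14.4112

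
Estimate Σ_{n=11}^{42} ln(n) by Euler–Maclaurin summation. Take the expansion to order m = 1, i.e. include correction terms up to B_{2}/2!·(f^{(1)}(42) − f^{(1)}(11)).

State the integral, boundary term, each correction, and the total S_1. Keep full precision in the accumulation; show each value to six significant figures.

The integral term ∫_11^42 ln(x) dx = 99.6053.
Endpoint term: (f(11) + f(42))/2 = (2.39790 + 3.73767)/2 = 3.06778.
Integral + boundary = 102.673.
Order-1 term: 1/12 · (0.0238095 − 0.0909091) = -0.00559163.

S_1 ≈ 102.667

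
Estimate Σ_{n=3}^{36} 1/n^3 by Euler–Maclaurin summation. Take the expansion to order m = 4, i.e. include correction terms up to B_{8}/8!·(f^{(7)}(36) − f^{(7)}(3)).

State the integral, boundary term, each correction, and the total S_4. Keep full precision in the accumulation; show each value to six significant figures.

S_4 ≈ 0.0766811

The integral term ∫_3^36 1/x^3 dx = 0.0551698.
Endpoint term: (f(3) + f(36))/2 = (0.0370370 + 2.14335e-05)/2 = 0.0185292.
Running total after boundary: 0.0736990.
Order-1 term: 1/12 · (-1.78612e-06 − (-0.0370370)) = 0.00308627.
Running total after k=1: 0.0767853.
Order-2 term: −1/720 · (-2.75636e-08 − (-0.0823045)) = -0.000114312.
Running total after k=2: 0.0766709.
Order-3 term: 1/30240 · (-8.93265e-10 − (-0.384088)) = 1.27013e-05.
Running total after k=3: 0.0766836.
Order-4 term: −1/1209600 · (-4.96259e-11 − (-3.07270)) = -2.54026e-06.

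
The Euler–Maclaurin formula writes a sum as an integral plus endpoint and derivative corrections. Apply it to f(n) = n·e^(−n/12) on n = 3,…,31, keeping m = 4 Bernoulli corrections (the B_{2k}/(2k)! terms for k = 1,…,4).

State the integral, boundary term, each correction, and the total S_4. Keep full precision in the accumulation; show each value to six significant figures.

S_4 ≈ 103.495

Integral: ∫_3^31 x·e^(−x/12) dx = 101.215.
Boundary: ½(f(3) + f(31)) = ½(2.33640 + 2.34118) = 2.33879.
Integral + boundary = 103.554.
k=1: B_{2}/(2)! × [f^{(1)}(31) − f^{(1)}(3)] = 1/12 × (-0.119576 − 0.584101) = -0.0586397.
Running total after k=1: 103.495.
k=2: B_{4}/(4)! × [f^{(3)}(31) − f^{(3)}(3)] = −1/720 × (0.000218524 − 0.0148729) = 2.03533e-05.
Running total after k=2: 103.495.
k=3: B_{6}/(6)! × [f^{(5)}(31) − f^{(5)}(3)] = 1/30240 × (8.80166e-06 − 0.000178400) = -5.60841e-09.
Running total after k=3: 103.495.
k=4: B_{8}/(8)! × [f^{(7)}(31) − f^{(7)}(3)] = −1/1209600 × (1.11707e-07 − 1.76053e-06) = 1.36311e-12.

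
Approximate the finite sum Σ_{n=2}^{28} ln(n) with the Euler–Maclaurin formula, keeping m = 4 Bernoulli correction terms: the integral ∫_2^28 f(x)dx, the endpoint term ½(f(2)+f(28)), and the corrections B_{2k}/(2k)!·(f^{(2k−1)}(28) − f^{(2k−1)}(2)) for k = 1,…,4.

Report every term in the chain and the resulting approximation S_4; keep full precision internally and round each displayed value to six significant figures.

S_4 ≈ 67.8897

Integral: ∫_2^28 ln(x) dx = 65.9154.
Endpoint term: (f(2) + f(28))/2 = (0.693147 + 3.33220)/2 = 2.01268.
Integral + boundary = 67.9281.
k=1: B_{2}/(2)! × [f^{(1)}(28) − f^{(1)}(2)] = 1/12 × (0.0357143 − 0.500000) = -0.0386905.
Partial sum through k=1: 67.8894.
k=2: B_{4}/(4)! × [f^{(3)}(28) − f^{(3)}(2)] = −1/720 × (9.11079e-05 − 0.250000) = 0.000347096.
Partial sum through k=2: 67.8898.
k=3: B_{6}/(6)! × [f^{(5)}(28) − f^{(5)}(2)] = 1/30240 × (1.39451e-06 − 0.750000) = -2.48015e-05.
Partial sum through k=3: 67.8897.
k=4: B_{8}/(8)! × [f^{(7)}(28) − f^{(7)}(2)] = −1/1209600 × (5.33613e-08 − 5.62500) = 4.65030e-06.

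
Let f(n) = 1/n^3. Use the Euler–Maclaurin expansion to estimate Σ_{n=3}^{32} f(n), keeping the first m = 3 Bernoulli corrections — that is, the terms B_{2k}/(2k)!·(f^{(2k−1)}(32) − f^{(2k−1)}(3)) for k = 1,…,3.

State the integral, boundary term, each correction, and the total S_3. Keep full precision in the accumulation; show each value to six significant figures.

S_3 ≈ 0.0765856

∫_3^32 1/x^3 dx evaluates to 0.0550673.
Boundary: ½(f(3) + f(32)) = ½(0.0370370 + 3.05176e-05) = 0.0185338.
So far: 0.0736011.
Order-1 term: 1/12 · (-2.86102e-06 − (-0.0370370)) = 0.00308618.
After k=1: 0.0766872.
Order-2 term: −1/720 · (-5.58794e-08 − (-0.0823045)) = -0.000114312.
After k=2: 0.0765729.
Order-3 term: 1/30240 · (-2.29193e-09 − (-0.384088)) = 1.27013e-05.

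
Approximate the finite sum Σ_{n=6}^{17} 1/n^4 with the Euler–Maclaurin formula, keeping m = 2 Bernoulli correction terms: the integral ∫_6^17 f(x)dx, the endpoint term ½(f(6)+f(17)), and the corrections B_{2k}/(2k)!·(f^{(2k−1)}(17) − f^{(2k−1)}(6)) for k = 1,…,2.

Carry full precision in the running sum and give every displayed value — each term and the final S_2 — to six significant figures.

S_2 ≈ 0.00190919

∫_6^17 1/x^4 dx evaluates to 0.00147536.
½[f(6) + f(17)] = ½[0.000771605 + 1.19730e-05] = 0.000391789.
Integral + boundary = 0.00186715.
Order-1 term: 1/12 · (-2.81719e-06 − (-0.000514403)) = 4.26322e-05.
Running total after k=1: 0.00190978.
Order-2 term: −1/720 · (-2.92441e-07 − (-0.000428669)) = -5.94968e-07.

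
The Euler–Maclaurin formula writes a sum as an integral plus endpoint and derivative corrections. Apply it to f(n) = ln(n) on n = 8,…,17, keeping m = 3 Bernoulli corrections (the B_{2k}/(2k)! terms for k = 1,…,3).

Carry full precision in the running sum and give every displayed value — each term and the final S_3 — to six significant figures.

S_3 ≈ 24.9799

The integral term ∫_8^17 ln(x) dx = 22.5291.
Boundary: ½(f(8) + f(17)) = ½(2.07944 + 2.83321) = 2.45633.
So far: 24.9854.
Order-1 term: 1/12 · (0.0588235 − 0.125000) = -0.00551471.
After k=1: 24.9799.
Order-2 term: −1/720 · (0.000407083 − 0.00390625) = 4.85995e-06.
After k=2: 24.9799.
Order-3 term: 1/30240 · (1.69031e-05 − 0.000732422) = -2.36613e-08.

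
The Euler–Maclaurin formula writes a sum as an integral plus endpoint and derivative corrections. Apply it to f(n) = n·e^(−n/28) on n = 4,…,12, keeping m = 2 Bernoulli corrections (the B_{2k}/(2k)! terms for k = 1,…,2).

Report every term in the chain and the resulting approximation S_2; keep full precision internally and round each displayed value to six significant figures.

∫_4^12 x·e^(−x/28) dx evaluates to 47.1109.
½[f(4) + f(12)] = ½[3.46751 + 7.81727] = 5.64239.
So far: 52.7532.
k=1: B_{2}/(2)! × [f^{(1)}(12) − f^{(1)}(4)] = 1/12 × (0.372251 − 0.743038) = -0.0308989.
Partial sum through k=1: 52.7223.
k=2: B_{4}/(4)! × [f^{(3)}(12) − f^{(3)}(4)] = −1/720 × (0.00213664 − 0.00315918) = 1.42018e-06.

S_2 ≈ 52.7223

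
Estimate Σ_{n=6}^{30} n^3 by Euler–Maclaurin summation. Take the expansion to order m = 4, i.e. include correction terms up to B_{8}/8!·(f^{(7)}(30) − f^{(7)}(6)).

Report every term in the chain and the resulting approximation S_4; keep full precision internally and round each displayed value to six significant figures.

Integral: ∫_6^30 x^3 dx = 202176.
Boundary: ½(f(6) + f(30)) = ½(216.000 + 27000.0) = 13608.0.
Integral + boundary = 215784.
k=1: B_{2}/(2)! × [f^{(1)}(30) − f^{(1)}(6)] = 1/12 × (2700.00 − 108.000) = 216.000.
After k=1: 216000.
k=2: B_{4}/(4)! × [f^{(3)}(30) − f^{(3)}(6)] = −1/720 × (6.00000 − 6.00000) = 0.00000.
After k=2: 216000.
k=3: B_{6}/(6)! × [f^{(5)}(30) − f^{(5)}(6)] = 1/30240 × (0.00000 − 0.00000) = 0.00000.
After k=3: 216000.
k=4: B_{8}/(8)! × [f^{(7)}(30) − f^{(7)}(6)] = −1/1209600 × (0.00000 − 0.00000) = 0.00000.

S_4 ≈ 216000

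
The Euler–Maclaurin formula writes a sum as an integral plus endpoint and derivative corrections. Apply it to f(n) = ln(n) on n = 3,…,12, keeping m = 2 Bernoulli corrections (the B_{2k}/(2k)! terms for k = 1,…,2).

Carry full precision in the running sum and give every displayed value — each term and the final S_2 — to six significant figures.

S_2 ≈ 19.2941

The integral term ∫_3^12 ln(x) dx = 17.5230.
½[f(3) + f(12)] = ½[1.09861 + 2.48491] = 1.79176.
Running total after boundary: 19.3148.
Order-1 term: 1/12 · (0.0833333 − 0.333333) = -0.0208333.
After k=1: 19.2940.
Order-2 term: −1/720 · (0.00115741 − 0.0740741) = 0.000101273.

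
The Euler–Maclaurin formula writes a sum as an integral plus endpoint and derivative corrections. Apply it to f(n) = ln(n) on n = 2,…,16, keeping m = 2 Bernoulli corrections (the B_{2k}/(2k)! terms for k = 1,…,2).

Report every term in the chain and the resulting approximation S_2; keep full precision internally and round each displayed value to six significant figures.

∫_2^16 ln(x) dx evaluates to 28.9751.
Endpoint term: (f(2) + f(16))/2 = (0.693147 + 2.77259)/2 = 1.73287.
Running total after boundary: 30.7080.
Order-1 term: 1/12 · (0.0625000 − 0.500000) = -0.0364583.
Running total after k=1: 30.6715.
Order-2 term: −1/720 · (0.000488281 − 0.250000) = 0.000346544.

S_2 ≈ 30.6719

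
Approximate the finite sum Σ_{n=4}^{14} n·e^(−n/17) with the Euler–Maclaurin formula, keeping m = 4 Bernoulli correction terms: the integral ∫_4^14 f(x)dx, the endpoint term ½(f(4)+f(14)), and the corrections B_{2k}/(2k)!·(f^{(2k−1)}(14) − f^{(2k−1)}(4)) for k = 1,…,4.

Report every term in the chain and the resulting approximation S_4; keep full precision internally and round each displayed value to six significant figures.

The integral term ∫_4^14 x·e^(−x/17) dx = 50.8611.
Boundary: ½(f(4) + f(14)) = ½(3.16135 + 6.14432) = 4.65284.
So far: 55.5139.
Order-1 term: 1/12 · (0.0774494 − 0.604376) = -0.0439106.
After k=1: 55.4700.
Order-2 term: −1/720 · (0.00330522 − 0.00756074) = 5.91044e-06.
After k=2: 55.4700.
Order-3 term: 1/30240 · (2.19462e-05 − 4.50872e-05) = -7.65245e-10.
After k=3: 55.4700.
Order-4 term: −1/1209600 · (1.12303e-07 − 2.21497e-07) = 9.02728e-14.

S_4 ≈ 55.4700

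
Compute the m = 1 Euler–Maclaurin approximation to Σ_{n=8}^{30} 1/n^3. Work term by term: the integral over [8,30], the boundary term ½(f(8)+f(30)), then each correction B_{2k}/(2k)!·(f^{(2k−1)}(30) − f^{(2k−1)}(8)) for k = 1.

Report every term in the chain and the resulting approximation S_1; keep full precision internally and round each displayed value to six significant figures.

S_1 ≈ 0.00831275

Integral: ∫_8^30 1/x^3 dx = 0.00725694.
½[f(8) + f(30)] = ½[0.00195312 + 3.70370e-05] = 0.000995081.
Integral + boundary = 0.00825203.
Order-1 term: 1/12 · (-3.70370e-06 − (-0.000732422)) = 6.07265e-05.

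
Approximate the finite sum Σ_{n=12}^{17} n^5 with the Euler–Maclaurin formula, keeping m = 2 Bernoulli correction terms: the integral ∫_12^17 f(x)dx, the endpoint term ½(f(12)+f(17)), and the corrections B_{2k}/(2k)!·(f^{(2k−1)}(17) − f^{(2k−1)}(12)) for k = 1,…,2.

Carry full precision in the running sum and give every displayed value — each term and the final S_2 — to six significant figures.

S_2 ≈ 4.38576e+06

Integral: ∫_12^17 x^5 dx = 3.52526e+06.
Boundary: ½(f(12) + f(17)) = ½(248832 + 1.41986e+06) = 834344.
Integral + boundary = 4.35961e+06.
Correction k=1: B_{2}/2! · (f^{(1)}(17) − f^{(1)}(12)) = 1/12 · (417605 − 103680) = 26160.4.
After k=1: 4.38577e+06.
Correction k=2: B_{4}/4! · (f^{(3)}(17) − f^{(3)}(12)) = −1/720 · (17340.0 − 8640.00) = -12.0833.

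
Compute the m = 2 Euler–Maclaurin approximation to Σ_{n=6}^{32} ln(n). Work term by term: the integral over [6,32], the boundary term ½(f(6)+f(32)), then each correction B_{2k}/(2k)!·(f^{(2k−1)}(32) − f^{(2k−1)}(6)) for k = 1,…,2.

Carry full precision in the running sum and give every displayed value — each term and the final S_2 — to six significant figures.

S_2 ≈ 76.7705

The integral term ∫_6^32 ln(x) dx = 74.1530.
½[f(6) + f(32)] = ½[1.79176 + 3.46574] = 2.62875.
Running total after boundary: 76.7817.
Correction k=1: B_{2}/2! · (f^{(1)}(32) − f^{(1)}(6)) = 1/12 · (0.0312500 − 0.166667) = -0.0112847.
After k=1: 76.7705.
Correction k=2: B_{4}/4! · (f^{(3)}(32) − f^{(3)}(6)) = −1/720 · (6.10352e-05 − 0.00925926) = 1.27753e-05.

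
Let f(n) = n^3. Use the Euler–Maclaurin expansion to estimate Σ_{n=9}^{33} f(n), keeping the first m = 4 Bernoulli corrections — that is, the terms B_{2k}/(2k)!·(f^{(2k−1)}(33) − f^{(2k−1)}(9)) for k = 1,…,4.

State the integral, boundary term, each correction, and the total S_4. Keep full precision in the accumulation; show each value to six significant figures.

∫_9^33 x^3 dx evaluates to 294840.
Boundary: ½(f(9) + f(33)) = ½(729.000 + 35937.0) = 18333.0.
Running total after boundary: 313173.
Order-1 term: 1/12 · (3267.00 − 243.000) = 252.000.
Partial sum through k=1: 313425.
Order-2 term: −1/720 · (6.00000 − 6.00000) = 0.00000.
Partial sum through k=2: 313425.
Order-3 term: 1/30240 · (0.00000 − 0.00000) = 0.00000.
Partial sum through k=3: 313425.
Order-4 term: −1/1209600 · (0.00000 − 0.00000) = 0.00000.

S_4 ≈ 313425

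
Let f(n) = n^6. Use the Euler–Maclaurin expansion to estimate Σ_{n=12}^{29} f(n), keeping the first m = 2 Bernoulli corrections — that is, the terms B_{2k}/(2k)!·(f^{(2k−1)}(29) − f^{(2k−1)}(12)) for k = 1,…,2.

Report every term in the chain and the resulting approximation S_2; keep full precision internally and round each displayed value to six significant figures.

S_2 ≈ 2.76818e+09

The integral term ∫_12^29 x^6 dx = 2.45915e+09.
Endpoint term: (f(12) + f(29))/2 = (2.98598e+06 + 5.94823e+08)/2 = 2.98905e+08.
So far: 2.75805e+09.
Order-1 term: 1/12 · (1.23067e+08 − 1.49299e+06) = 1.01312e+07.
Running total after k=1: 2.76819e+09.
Order-2 term: −1/720 · (2.92668e+06 − 207360) = -3776.83.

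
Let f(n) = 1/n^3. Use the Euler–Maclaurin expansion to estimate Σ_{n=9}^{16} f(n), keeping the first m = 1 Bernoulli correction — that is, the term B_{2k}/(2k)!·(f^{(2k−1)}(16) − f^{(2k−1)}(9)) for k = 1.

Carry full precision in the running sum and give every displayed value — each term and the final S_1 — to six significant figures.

S_1 ≈ 0.00506195

∫_9^16 1/x^3 dx evaluates to 0.00421971.
Endpoint term: (f(9) + f(16))/2 = (0.00137174 + 0.000244141)/2 = 0.000807941.
Integral + boundary = 0.00502766.
k=1: B_{2}/(2)! × [f^{(1)}(16) − f^{(1)}(9)] = 1/12 × (-4.57764e-05 − (-0.000457247)) = 3.42893e-05.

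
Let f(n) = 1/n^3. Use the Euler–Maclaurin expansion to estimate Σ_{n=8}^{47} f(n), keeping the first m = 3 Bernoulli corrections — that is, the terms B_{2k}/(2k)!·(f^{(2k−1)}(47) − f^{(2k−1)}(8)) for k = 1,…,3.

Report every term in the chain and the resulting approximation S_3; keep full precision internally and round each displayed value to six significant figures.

∫_8^47 1/x^3 dx evaluates to 0.00758615.
½[f(8) + f(47)] = ½[0.00195312 + 9.63178e-06] = 0.000981378.
Running total after boundary: 0.00856753.
Order-1 term: 1/12 · (-6.14794e-07 − (-0.000732422)) = 6.09839e-05.
Running total after k=1: 0.00862852.
Order-2 term: −1/720 · (-5.56627e-09 − (-0.000228882)) = -3.17884e-07.
Running total after k=2: 0.00862820.
Order-3 term: 1/30240 · (-1.05832e-10 − (-0.000150204)) = 4.96705e-09.

S_3 ≈ 0.00862820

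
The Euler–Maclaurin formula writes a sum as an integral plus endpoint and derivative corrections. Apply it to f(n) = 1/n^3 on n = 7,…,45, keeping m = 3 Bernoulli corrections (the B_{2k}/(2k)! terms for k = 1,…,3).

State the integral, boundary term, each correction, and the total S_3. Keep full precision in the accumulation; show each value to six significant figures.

Integral: ∫_7^45 1/x^3 dx = 0.00995717.
Boundary: ½(f(7) + f(45)) = ½(0.00291545 + 1.09739e-05) = 0.00146321.
So far: 0.0114204.
Correction k=1: B_{2}/2! · (f^{(1)}(45) − f^{(1)}(7)) = 1/12 · (-7.31596e-07 − (-0.00124948)) = 0.000104062.
After k=1: 0.0115244.
Correction k=2: B_{4}/4! · (f^{(3)}(45) − f^{(3)}(7)) = −1/720 · (-7.22564e-09 − (-0.000509992)) = -7.08312e-07.
After k=2: 0.0115237.
Correction k=3: B_{6}/6! · (f^{(5)}(45) − f^{(5)}(7)) = 1/30240 · (-1.49865e-10 − (-0.000437136)) = 1.44555e-08.

S_3 ≈ 0.0115237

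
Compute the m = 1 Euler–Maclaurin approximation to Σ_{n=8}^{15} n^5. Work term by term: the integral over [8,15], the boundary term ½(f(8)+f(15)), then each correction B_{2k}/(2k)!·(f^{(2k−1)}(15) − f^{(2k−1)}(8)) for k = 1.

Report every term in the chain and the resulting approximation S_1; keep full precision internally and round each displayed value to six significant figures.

S_1 ≈ 2.27021e+06

∫_8^15 x^5 dx evaluates to 1.85475e+06.
Boundary: ½(f(8) + f(15)) = ½(32768.0 + 759375) = 396072.
Running total after boundary: 2.25082e+06.
Correction k=1: B_{2}/2! · (f^{(1)}(15) − f^{(1)}(8)) = 1/12 · (253125 − 20480.0) = 19387.1.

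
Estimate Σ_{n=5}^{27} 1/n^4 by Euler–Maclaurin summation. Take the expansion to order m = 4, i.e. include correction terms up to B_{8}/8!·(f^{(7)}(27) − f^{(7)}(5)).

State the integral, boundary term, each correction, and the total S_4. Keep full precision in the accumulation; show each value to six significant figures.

Integral: ∫_5^27 1/x^4 dx = 0.00264973.
½[f(5) + f(27)] = ½[0.00160000 + 1.88168e-06] = 0.000800941.
Integral + boundary = 0.00345067.
Order-1 term: 1/12 · (-2.78767e-07 − (-0.00128000)) = 0.000106643.
Running total after k=1: 0.00355732.
Order-2 term: −1/720 · (-1.14719e-08 − (-0.00153600)) = -2.13332e-06.
Running total after k=2: 0.00355518.
Order-3 term: 1/30240 · (-8.81242e-10 − (-0.00344064)) = 1.13778e-07.
Running total after k=3: 0.00355530.
Order-4 term: −1/1209600 · (-1.08795e-10 − (-0.0123863)) = -1.02400e-08.

S_4 ≈ 0.00355529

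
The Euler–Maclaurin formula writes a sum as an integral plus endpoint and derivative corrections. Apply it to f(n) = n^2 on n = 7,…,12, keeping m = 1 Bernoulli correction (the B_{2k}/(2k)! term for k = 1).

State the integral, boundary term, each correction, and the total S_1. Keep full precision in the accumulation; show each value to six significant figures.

The integral term ∫_7^12 x^2 dx = 461.667.
Endpoint term: (f(7) + f(12))/2 = (49.0000 + 144.000)/2 = 96.5000.
Integral + boundary = 558.167.
Correction k=1: B_{2}/2! · (f^{(1)}(12) − f^{(1)}(7)) = 1/12 · (24.0000 − 14.0000) = 0.833333.

S_1 ≈ 559.000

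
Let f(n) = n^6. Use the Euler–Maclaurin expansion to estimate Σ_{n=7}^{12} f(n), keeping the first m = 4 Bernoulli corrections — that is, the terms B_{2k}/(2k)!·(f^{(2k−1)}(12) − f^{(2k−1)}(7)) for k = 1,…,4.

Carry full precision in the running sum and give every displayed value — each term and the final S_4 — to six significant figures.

S_4 ≈ 6.66878e+06

∫_7^12 x^6 dx evaluates to 5.00118e+06.
Boundary: ½(f(7) + f(12)) = ½(117649 + 2.98598e+06) = 1.55182e+06.
So far: 6.55300e+06.
Correction k=1: B_{2}/2! · (f^{(1)}(12) − f^{(1)}(7)) = 1/12 · (1.49299e+06 − 100842) = 116012.
Running total after k=1: 6.66901e+06.
Correction k=2: B_{4}/4! · (f^{(3)}(12) − f^{(3)}(7)) = −1/720 · (207360 − 41160.0) = -230.833.
Running total after k=2: 6.66878e+06.
Correction k=3: B_{6}/6! · (f^{(5)}(12) − f^{(5)}(7)) = 1/30240 · (8640.00 − 5040.00) = 0.119048.
Running total after k=3: 6.66878e+06.
Correction k=4: B_{8}/8! · (f^{(7)}(12) − f^{(7)}(7)) = −1/1209600 · (0.00000 − 0.00000) = 0.00000.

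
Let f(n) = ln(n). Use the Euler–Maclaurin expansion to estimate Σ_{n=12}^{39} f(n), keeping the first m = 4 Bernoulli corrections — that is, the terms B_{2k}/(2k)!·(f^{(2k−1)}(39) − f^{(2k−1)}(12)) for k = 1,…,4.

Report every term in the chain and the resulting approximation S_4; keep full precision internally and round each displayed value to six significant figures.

S_4 ≈ 89.1295

Integral: ∫_12^39 ln(x) dx = 86.0600.
Endpoint term: (f(12) + f(39))/2 = (2.48491 + 3.66356)/2 = 3.07423.
Running total after boundary: 89.1343.
k=1: B_{2}/(2)! × [f^{(1)}(39) − f^{(1)}(12)] = 1/12 × (0.0256410 − 0.0833333) = -0.00480769.
Partial sum through k=1: 89.1295.
k=2: B_{4}/(4)! × [f^{(3)}(39) − f^{(3)}(12)] = −1/720 × (3.37160e-05 − 0.00115741) = 1.56068e-06.
Partial sum through k=2: 89.1295.
k=3: B_{6}/(6)! × [f^{(5)}(39) − f^{(5)}(12)] = 1/30240 × (2.66004e-07 − 9.64506e-05) = -3.18071e-09.
Partial sum through k=3: 89.1295.
k=4: B_{8}/(8)! × [f^{(7)}(39) − f^{(7)}(12)] = −1/1209600 × (5.24663e-09 − 2.00939e-05) = 1.66077e-11.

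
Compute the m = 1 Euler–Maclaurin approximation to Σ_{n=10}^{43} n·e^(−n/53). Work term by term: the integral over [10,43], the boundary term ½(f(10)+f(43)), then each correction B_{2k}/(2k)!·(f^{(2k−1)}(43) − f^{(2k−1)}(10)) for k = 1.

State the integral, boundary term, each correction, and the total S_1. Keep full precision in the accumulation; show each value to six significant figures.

Integral: ∫_10^43 x·e^(−x/53) dx = 504.415.
Boundary: ½(f(10) + f(43)) = ½(8.28052 + 19.1036) = 13.6921.
Running total after boundary: 518.108.
k=1: B_{2}/(2)! × [f^{(1)}(43) − f^{(1)}(10)] = 1/12 × (0.0838247 − 0.671816) = -0.0489993.

S_1 ≈ 518.059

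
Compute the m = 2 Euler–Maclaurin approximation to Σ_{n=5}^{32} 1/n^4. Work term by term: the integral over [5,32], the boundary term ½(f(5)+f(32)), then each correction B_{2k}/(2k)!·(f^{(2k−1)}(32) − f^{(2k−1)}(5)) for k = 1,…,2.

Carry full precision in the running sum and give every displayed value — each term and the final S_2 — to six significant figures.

S_2 ≈ 0.00356149

Integral: ∫_5^32 1/x^4 dx = 0.00265649.
Endpoint term: (f(5) + f(32))/2 = (0.00160000 + 9.53674e-07)/2 = 0.000800477.
Integral + boundary = 0.00345697.
k=1: B_{2}/(2)! × [f^{(1)}(32) − f^{(1)}(5)] = 1/12 × (-1.19209e-07 − (-0.00128000)) = 0.000106657.
Running total after k=1: 0.00356363.
k=2: B_{4}/(4)! × [f^{(3)}(32) − f^{(3)}(5)] = −1/720 × (-3.49246e-09 − (-0.00153600)) = -2.13333e-06.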